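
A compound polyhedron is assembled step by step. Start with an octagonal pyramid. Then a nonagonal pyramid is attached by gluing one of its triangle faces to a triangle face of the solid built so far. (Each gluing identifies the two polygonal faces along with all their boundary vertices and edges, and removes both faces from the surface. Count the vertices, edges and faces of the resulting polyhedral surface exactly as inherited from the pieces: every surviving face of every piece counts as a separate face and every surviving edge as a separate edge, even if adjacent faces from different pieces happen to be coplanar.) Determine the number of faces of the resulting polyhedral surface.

17

An octagonal pyramid: V=9, E=16, F=9.
Attach a nonagonal pyramid (V=10, E=18, F=10) along a 3-gon: merge 3 vertices and 3 edges, delete both glued faces → V=16, E=31, F=17.
Check: V − E + F = 16 − 31 + 17 = 2.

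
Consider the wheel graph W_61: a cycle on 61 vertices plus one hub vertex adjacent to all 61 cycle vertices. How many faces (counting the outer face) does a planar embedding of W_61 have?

62

W_61 has V = 61 + 1 = 62 vertices and E = 2·61 = 122 edges.
By Euler's formula F = 2 − V + E = 2 − 62 + 122 = 62.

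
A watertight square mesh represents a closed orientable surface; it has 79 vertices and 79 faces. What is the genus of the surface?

Every face is a square, so 2E = 4·79 = 316, giving E = 158.
χ = V − E + F = 79 − 158 + 79 = 0.
For a closed orientable surface χ = 2 − 2g, so g = (2 − (0))/2 = 1.

1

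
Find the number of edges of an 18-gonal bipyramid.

A bipyramid over an n-gon has 2n triangular faces and n + 2 vertices: V = 18 + 2 = 20, E = 3·18 = 54, F = 2·18 = 36.

54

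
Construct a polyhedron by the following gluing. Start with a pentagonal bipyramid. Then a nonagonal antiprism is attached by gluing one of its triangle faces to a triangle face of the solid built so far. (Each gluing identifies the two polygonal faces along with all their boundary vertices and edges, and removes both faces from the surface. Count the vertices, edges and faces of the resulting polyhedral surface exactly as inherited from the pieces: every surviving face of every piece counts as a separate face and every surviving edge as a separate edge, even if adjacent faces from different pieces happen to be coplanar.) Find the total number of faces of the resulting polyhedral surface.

28

A pentagonal bipyramid: V=7, E=15, F=10.
Attach a nonagonal antiprism (V=18, E=36, F=20) along a 3-gon: merge 3 vertices and 3 edges, delete both glued faces → V=22, E=48, F=28.
Check: V − E + F = 22 − 48 + 28 = 2.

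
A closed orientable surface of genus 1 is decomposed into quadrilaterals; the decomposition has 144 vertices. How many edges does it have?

χ = 2 − 2·1 = 0, and every face is a square so 4F = 2E.
V − E + F = 0 with E = 4F/2 gives 144 − (4/2 − 1)·F = 0, so F = 144 and E = 288.

288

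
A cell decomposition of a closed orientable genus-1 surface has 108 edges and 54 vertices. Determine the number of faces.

For a closed orientable surface of genus 1, χ = 2 − 2·1 = 0.
F = 0 − V + E = 0 − 54 + 108 = 54.

54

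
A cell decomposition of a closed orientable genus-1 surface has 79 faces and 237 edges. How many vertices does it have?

For a closed orientable surface of genus 1, χ = 2 − 2·1 = 0.
V = 0 + E − F = 0 + 237 − 79 = 158.

158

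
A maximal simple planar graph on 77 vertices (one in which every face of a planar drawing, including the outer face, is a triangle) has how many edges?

225

In a plane triangulation 3F = 2E and V − E + F = 2, so E = 3V − 6 = 3·77 − 6 = 225.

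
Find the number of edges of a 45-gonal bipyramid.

135

A bipyramid over an n-gon has 2n triangular faces and n + 2 vertices: V = 45 + 2 = 47, E = 3·45 = 135, F = 2·45 = 90.
Check: V − E + F = 47 − 135 + 90 = 2.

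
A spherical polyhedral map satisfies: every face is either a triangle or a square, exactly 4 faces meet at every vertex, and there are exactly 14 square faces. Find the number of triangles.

8

Let x be the number of triangles; then F = 14 + x.
Edge–face incidences: 2E = 4·14 + 3·x = 56 + 3x.
Every vertex has degree 4, so 4V = 2E.
Euler: V − E + F = 2 ⇒ (2E)/4 − E + (14 + x) = 2.
Multiply by 8: 2·(2E) − 4·(2E) + 8·(14 + x) = 16, i.e. 112 + 8x − 2·(56 + 3x) = 16.
Collecting terms: 2x = 16, so x = 8.
Then 2E = 56 + 3·8 = 80, so E = 40, V = 2E/4 = 20, F = 14 + 8 = 22.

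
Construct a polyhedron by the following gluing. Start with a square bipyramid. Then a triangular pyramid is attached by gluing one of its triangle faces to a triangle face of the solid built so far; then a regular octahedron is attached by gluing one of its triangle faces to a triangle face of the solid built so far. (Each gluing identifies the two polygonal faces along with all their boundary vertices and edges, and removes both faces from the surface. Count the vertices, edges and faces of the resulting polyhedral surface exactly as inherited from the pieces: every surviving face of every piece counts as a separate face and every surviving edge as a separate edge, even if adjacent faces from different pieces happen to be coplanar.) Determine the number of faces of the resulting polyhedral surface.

16

A square bipyramid: V=6, E=12, F=8.
Attach a triangular pyramid (V=4, E=6, F=4) along a 3-gon: merge 3 vertices and 3 edges, delete both glued faces → V=7, E=15, F=10.
Attach a regular octahedron (V=6, E=12, F=8) along a 3-gon: merge 3 vertices and 3 edges, delete both glued faces → V=10, E=24, F=16.
Check: V − E + F = 10 − 24 + 16 = 2.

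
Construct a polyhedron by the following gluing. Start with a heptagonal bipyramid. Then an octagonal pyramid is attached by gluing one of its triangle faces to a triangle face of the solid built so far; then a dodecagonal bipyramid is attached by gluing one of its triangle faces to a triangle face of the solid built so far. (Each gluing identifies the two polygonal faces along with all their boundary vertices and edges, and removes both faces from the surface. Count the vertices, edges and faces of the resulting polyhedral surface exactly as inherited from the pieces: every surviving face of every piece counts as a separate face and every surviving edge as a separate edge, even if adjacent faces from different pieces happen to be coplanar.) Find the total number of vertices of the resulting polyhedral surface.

26

A heptagonal bipyramid: V=9, E=21, F=14.
Attach an octagonal pyramid (V=9, E=16, F=9) along a 3-gon: merge 3 vertices and 3 edges, delete both glued faces → V=15, E=34, F=21.
Attach a dodecagonal bipyramid (V=14, E=36, F=24) along a 3-gon: merge 3 vertices and 3 edges, delete both glued faces → V=26, E=67, F=43.
Check: V − E + F = 26 − 67 + 43 = 2.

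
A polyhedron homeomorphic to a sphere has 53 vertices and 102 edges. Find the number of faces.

51

Here V − E + F = 2.
F = 2 − V + E = 2 − 53 + 102 = 51.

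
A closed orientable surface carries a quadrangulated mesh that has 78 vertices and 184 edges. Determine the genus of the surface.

8

Every face is a square and each edge borders two faces, so 4F = 2·184, giving F = 92.
χ = V − E + F = 78 − 184 + 92 = -14.
For a closed orientable surface χ = 2 − 2g, so g = (2 − (-14))/2 = 8.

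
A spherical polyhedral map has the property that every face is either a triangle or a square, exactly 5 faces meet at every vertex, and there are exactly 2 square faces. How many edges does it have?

40

Let x be the number of triangles; then F = 2 + x.
Edge–face incidences: 2E = 4·2 + 3·x = 8 + 3x.
Every vertex has degree 5, so 5V = 2E.
Euler: V − E + F = 2 ⇒ (2E)/5 − E + (2 + x) = 2.
Multiply by 10: 2·(2E) − 5·(2E) + 10·(2 + x) = 20, i.e. 20 + 10x − 3·(8 + 3x) = 20.
Collecting terms: x − 4 = 20, so x = 24.
Then 2E = 8 + 3·24 = 80, so E = 40, V = 2E/5 = 16, F = 2 + 24 = 26.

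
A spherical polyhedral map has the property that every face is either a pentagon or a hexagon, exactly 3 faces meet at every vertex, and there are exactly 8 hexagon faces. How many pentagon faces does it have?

12

Let x be the number of pentagons; then F = 8 + x.
Edge–face incidences: 2E = 6·8 + 5·x = 48 + 5x.
Every vertex has degree 3, so 3V = 2E.
Euler: V − E + F = 2 ⇒ (2E)/3 − E + (8 + x) = 2.
Multiply by 6: 2·(2E) − 3·(2E) + 6·(8 + x) = 12, i.e. 48 + 6x − (48 + 5x) = 12.
Collecting terms: x = 12.
Then 2E = 48 + 5·12 = 108, so E = 54, V = 2E/3 = 36, F = 8 + 12 = 20.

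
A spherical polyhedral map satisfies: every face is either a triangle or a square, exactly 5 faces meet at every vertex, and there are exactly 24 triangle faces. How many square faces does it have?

Let x be the number of squares; then F = 24 + x.
Edge–face incidences: 2E = 3·24 + 4·x = 72 + 4x.
Every vertex has degree 5, so 5V = 2E.
Euler: V − E + F = 2 ⇒ (2E)/5 − E + (24 + x) = 2.
Multiply by 10: 2·(2E) − 5·(2E) + 10·(24 + x) = 20, i.e. 240 + 10x − 3·(72 + 4x) = 20.
Collecting terms: −2x + 24 = 20, so −2x = −4, so x = 2.
Then 2E = 72 + 4·2 = 80, so E = 40, V = 2E/5 = 16, F = 24 + 2 = 26.

2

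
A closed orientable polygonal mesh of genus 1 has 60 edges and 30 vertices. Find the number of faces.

For a closed orientable surface of genus 1, χ = 2 − 2·1 = 0.
F = 0 − V + E = 0 − 30 + 60 = 30.

30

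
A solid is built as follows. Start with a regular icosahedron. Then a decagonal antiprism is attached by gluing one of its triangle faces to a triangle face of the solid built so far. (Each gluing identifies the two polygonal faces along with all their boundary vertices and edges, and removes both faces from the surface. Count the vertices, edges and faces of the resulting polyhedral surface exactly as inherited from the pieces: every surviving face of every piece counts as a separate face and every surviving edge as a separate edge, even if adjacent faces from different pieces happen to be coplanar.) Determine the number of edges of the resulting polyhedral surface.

A regular icosahedron: V=12, E=30, F=20.
Attach a decagonal antiprism (V=20, E=40, F=22) along a 3-gon: merge 3 vertices and 3 edges, delete both glued faces → V=29, E=67, F=40.
Check: V − E + F = 29 − 67 + 40 = 2.

67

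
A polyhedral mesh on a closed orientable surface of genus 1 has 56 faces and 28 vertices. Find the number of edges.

For a closed orientable surface of genus 1, χ = 2 − 2·1 = 0.
E = V + F − (0) = 28 + 56 − (0) = 84.

84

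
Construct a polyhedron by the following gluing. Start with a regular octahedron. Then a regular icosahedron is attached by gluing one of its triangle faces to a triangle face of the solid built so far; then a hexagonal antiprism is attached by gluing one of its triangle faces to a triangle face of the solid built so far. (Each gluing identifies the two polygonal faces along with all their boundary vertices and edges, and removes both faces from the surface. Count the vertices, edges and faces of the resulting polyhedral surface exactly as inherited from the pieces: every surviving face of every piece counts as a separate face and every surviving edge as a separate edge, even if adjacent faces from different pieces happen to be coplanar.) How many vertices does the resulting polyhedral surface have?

24

A regular octahedron: V=6, E=12, F=8.
Attach a regular icosahedron (V=12, E=30, F=20) along a 3-gon: merge 3 vertices and 3 edges, delete both glued faces → V=15, E=39, F=26.
Attach a hexagonal antiprism (V=12, E=24, F=14) along a 3-gon: merge 3 vertices and 3 edges, delete both glued faces → V=24, E=60, F=38.
Check: V − E + F = 24 − 60 + 38 = 2.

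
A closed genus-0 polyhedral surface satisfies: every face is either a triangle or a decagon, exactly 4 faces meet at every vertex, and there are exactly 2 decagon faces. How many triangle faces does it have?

20

Let x be the number of triangles; then F = 2 + x.
Edge–face incidences: 2E = 10·2 + 3·x = 20 + 3x.
Every vertex has degree 4, so 4V = 2E.
Euler: V − E + F = 2 ⇒ (2E)/4 − E + (2 + x) = 2.
Multiply by 8: 2·(2E) − 4·(2E) + 8·(2 + x) = 16, i.e. 16 + 8x − 2·(20 + 3x) = 16.
Collecting terms: 2x − 24 = 16, so 2x = 40, so x = 20.
Then 2E = 20 + 3·20 = 80, so E = 40, V = 2E/4 = 20, F = 2 + 20 = 22.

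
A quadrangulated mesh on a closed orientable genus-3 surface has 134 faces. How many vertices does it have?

χ = 2 − 2·3 = -4, and every face is a square so 4F = 2E.
E = 4·134/2 = 268. Then V = -4 + E − F = -4 + 268 − 134 = 130.

130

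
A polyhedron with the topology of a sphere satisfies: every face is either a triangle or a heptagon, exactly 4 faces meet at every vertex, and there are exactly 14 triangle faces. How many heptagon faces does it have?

2

Let x be the number of heptagons; then F = 14 + x.
Edge–face incidences: 2E = 3·14 + 7·x = 42 + 7x.
Every vertex has degree 4, so 4V = 2E.
Euler: V − E + F = 2 ⇒ (2E)/4 − E + (14 + x) = 2.
Multiply by 8: 2·(2E) − 4·(2E) + 8·(14 + x) = 16, i.e. 112 + 8x − 2·(42 + 7x) = 16.
Collecting terms: −6x + 28 = 16, so −6x = −12, so x = 2.
Then 2E = 42 + 7·2 = 56, so E = 28, V = 2E/4 = 14, F = 14 + 2 = 16.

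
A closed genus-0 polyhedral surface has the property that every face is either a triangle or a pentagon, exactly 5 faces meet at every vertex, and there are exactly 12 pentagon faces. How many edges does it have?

150

Let x be the number of triangles; then F = 12 + x.
Edge–face incidences: 2E = 5·12 + 3·x = 60 + 3x.
Every vertex has degree 5, so 5V = 2E.
Euler: V − E + F = 2 ⇒ (2E)/5 − E + (12 + x) = 2.
Multiply by 10: 2·(2E) − 5·(2E) + 10·(12 + x) = 20, i.e. 120 + 10x − 3·(60 + 3x) = 20.
Collecting terms: x − 60 = 20, so x = 80.
Then 2E = 60 + 3·80 = 300, so E = 150, V = 2E/5 = 60, F = 12 + 80 = 92.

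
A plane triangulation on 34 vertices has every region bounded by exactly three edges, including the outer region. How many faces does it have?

In a plane triangulation 3F = 2E and V − E + F = 2, so F = 2V − 4 = 2·34 − 4 = 64.

64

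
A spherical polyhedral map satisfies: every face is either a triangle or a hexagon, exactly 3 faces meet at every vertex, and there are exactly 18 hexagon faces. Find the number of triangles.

Let x be the number of triangles; then F = 18 + x.
Edge–face incidences: 2E = 6·18 + 3·x = 108 + 3x.
Every vertex has degree 3, so 3V = 2E.
Euler: V − E + F = 2 ⇒ (2E)/3 − E + (18 + x) = 2.
Multiply by 6: 2·(2E) − 3·(2E) + 6·(18 + x) = 12, i.e. 108 + 6x − (108 + 3x) = 12.
Collecting terms: 3x = 12, so x = 4.
Then 2E = 108 + 3·4 = 120, so E = 60, V = 2E/3 = 40, F = 18 + 4 = 22.

4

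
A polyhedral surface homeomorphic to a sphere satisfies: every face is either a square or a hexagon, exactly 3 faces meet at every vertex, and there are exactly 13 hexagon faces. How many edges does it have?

51

Let x be the number of squares; then F = 13 + x.
Edge–face incidences: 2E = 6·13 + 4·x = 78 + 4x.
Every vertex has degree 3, so 3V = 2E.
Euler: V − E + F = 2 ⇒ (2E)/3 − E + (13 + x) = 2.
Multiply by 6: 2·(2E) − 3·(2E) + 6·(13 + x) = 12, i.e. 78 + 6x − (78 + 4x) = 12.
Collecting terms: 2x = 12, so x = 6.
Then 2E = 78 + 4·6 = 102, so E = 51, V = 2E/3 = 34, F = 13 + 6 = 19.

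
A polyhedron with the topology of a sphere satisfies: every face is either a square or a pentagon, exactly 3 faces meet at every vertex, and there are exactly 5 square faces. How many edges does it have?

Let x be the number of pentagons; then F = 5 + x.
Edge–face incidences: 2E = 4·5 + 5·x = 20 + 5x.
Every vertex has degree 3, so 3V = 2E.
Euler: V − E + F = 2 ⇒ (2E)/3 − E + (5 + x) = 2.
Multiply by 6: 2·(2E) − 3·(2E) + 6·(5 + x) = 12, i.e. 30 + 6x − (20 + 5x) = 12.
Collecting terms: x + 10 = 12, so x = 2.
Then 2E = 20 + 5·2 = 30, so E = 15, V = 2E/3 = 10, F = 5 + 2 = 7.

15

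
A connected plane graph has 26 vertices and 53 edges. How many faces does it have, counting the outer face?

Euler's formula for a connected plane graph: V − E + F = 2, so F = 2 − 26 + 53 = 29.

29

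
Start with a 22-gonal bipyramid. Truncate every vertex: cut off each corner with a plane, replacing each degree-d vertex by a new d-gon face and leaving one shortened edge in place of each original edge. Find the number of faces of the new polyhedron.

The base solid has V = 24, E = 66, F = 44.
Truncation replaces each original edge-end by a new vertex, so V′ = 2E = 132.
Each original edge survives, and each old vertex of degree d contributes d new edges; summing degrees gives Σd = 2E, so E′ = E + 2E = 3E = 198.
Each original face survives and each original vertex becomes one new face: F′ = F + V = 68.

68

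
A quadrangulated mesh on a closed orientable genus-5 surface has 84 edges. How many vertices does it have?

χ = 2 − 2·5 = -8, and every face is a square so 4F = 2E.
F = 2E/4 = 42. Then V = -8 + E − F = -8 + 84 − 42 = 34.

34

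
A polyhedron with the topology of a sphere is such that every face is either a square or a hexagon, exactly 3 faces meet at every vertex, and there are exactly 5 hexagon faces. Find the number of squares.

Let x be the number of squares; then F = 5 + x.
Edge–face incidences: 2E = 6·5 + 4·x = 30 + 4x.
Every vertex has degree 3, so 3V = 2E.
Euler: V − E + F = 2 ⇒ (2E)/3 − E + (5 + x) = 2.
Multiply by 6: 2·(2E) − 3·(2E) + 6·(5 + x) = 12, i.e. 30 + 6x − (30 + 4x) = 12.
Collecting terms: 2x = 12, so x = 6.
Then 2E = 30 + 4·6 = 54, so E = 27, V = 2E/3 = 18, F = 5 + 6 = 11.

6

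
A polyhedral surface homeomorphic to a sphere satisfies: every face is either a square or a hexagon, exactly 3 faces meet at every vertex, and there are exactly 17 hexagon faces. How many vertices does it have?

42

Let x be the number of squares; then F = 17 + x.
Edge–face incidences: 2E = 6·17 + 4·x = 102 + 4x.
Every vertex has degree 3, so 3V = 2E.
Euler: V − E + F = 2 ⇒ (2E)/3 − E + (17 + x) = 2.
Multiply by 6: 2·(2E) − 3·(2E) + 6·(17 + x) = 12, i.e. 102 + 6x − (102 + 4x) = 12.
Collecting terms: 2x = 12, so x = 6.
Then 2E = 102 + 4·6 = 126, so E = 63, V = 2E/3 = 42, F = 17 + 6 = 23.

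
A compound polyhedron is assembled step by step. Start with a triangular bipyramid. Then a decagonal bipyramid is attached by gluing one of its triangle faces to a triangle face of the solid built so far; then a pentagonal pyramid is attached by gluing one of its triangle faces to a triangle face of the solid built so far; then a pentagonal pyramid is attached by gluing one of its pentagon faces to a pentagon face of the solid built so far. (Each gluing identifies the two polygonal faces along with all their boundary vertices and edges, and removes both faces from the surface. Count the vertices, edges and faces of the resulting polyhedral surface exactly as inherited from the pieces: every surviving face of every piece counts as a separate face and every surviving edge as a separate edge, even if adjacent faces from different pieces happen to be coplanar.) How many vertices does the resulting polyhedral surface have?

A triangular bipyramid: V=5, E=9, F=6.
Attach a decagonal bipyramid (V=12, E=30, F=20) along a 3-gon: merge 3 vertices and 3 edges, delete both glued faces → V=14, E=36, F=24.
Attach a pentagonal pyramid (V=6, E=10, F=6) along a 3-gon: merge 3 vertices and 3 edges, delete both glued faces → V=17, E=43, F=28.
Attach a pentagonal pyramid (V=6, E=10, F=6) along a 5-gon: merge 5 vertices and 5 edges, delete both glued faces → V=18, E=48, F=32.
Check: V − E + F = 18 − 48 + 32 = 2.

18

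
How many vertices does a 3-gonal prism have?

6

A prism on an n-gon has two n-gon bases and n rectangular sides: V = 2·3 = 6, E = 3·3 = 9, F = 3 + 2 = 5.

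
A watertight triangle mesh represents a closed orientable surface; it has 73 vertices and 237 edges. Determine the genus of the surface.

4

Every face is a triangle and each edge borders two faces, so 3F = 2·237, giving F = 158.
χ = V − E + F = 73 − 237 + 158 = -6.
For a closed orientable surface χ = 2 − 2g, so g = (2 − (-6))/2 = 4.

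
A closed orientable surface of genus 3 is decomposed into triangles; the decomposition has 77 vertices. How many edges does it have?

243

χ = 2 − 2·3 = -4, and every face is a triangle so 3F = 2E.
V − E + F = -4 with E = 3F/2 gives 77 − (3/2 − 1)·F = -4, so F = 162 and E = 243.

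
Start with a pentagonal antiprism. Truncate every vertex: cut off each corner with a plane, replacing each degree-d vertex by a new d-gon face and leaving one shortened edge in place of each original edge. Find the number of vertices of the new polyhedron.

40

The base solid has V = 10, E = 20, F = 12.
Truncation replaces each original edge-end by a new vertex, so V′ = 2E = 40.
Each original edge survives, and each old vertex of degree d contributes d new edges; summing degrees gives Σd = 2E, so E′ = E + 2E = 3E = 60.
Each original face survives and each original vertex becomes one new face: F′ = F + V = 22.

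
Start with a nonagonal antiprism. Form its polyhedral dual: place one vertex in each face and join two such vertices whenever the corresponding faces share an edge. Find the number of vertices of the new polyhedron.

The base solid has V = 18, E = 36, F = 20.
The dual swaps V and F and preserves E: V′ = F = 20, E′ = E = 36, F′ = V = 18.

20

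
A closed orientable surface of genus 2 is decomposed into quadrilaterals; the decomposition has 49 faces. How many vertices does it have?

47

χ = 2 − 2·2 = -2, and every face is a square so 4F = 2E.
E = 4·49/2 = 98. Then V = -2 + E − F = -2 + 98 − 49 = 47.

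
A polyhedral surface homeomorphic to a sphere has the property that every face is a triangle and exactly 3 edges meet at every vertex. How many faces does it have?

Each face has 3 edges and each edge borders two faces, so 2E = 3F.
Each vertex has degree 3, so 3V = 2E and hence V = 3F/3.
Euler: V − E + F = 2 ⇒ (3F/3) − (3F/2) + F = 2.
Multiply by 6: (6 − 9 + 6)F = 12, i.e. 3F = 12.
So F = 4, E = 3·4/2 = 6, V = 3·4/3 = 4.

4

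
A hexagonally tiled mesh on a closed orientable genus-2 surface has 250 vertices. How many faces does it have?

χ = 2 − 2·2 = -2, and every face is a hexagon so 6F = 2E.
V − E + F = -2 with E = 6F/2 gives 250 − (6/2 − 1)·F = -2, so F = 126 and E = 378.

126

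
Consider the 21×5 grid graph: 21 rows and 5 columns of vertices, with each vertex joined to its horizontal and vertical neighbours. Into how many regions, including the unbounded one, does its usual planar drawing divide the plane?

81

The grid has V = 21·5 = 105 vertices and E = 21·4 + 5·20 = 184 edges.
F = 2 − V + E = 2 − 105 + 184 = 81.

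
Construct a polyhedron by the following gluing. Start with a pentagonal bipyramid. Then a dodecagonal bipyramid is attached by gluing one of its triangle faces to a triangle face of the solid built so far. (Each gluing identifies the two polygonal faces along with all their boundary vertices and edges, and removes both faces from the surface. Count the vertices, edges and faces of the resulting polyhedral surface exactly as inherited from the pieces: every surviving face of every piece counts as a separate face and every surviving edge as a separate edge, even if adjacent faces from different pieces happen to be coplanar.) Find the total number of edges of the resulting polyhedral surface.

A pentagonal bipyramid: V=7, E=15, F=10.
Attach a dodecagonal bipyramid (V=14, E=36, F=24) along a 3-gon: merge 3 vertices and 3 edges, delete both glued faces → V=18, E=48, F=32.
Check: V − E + F = 18 − 48 + 32 = 2.

48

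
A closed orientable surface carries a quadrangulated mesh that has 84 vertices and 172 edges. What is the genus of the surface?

2

Every face is a square and each edge borders two faces, so 4F = 2·172, giving F = 86.
χ = V − E + F = 84 − 172 + 86 = -2.
For a closed orientable surface χ = 2 − 2g, so g = (2 − (-2))/2 = 2.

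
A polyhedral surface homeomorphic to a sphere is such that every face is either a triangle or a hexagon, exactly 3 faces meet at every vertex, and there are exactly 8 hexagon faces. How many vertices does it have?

20

Let x be the number of triangles; then F = 8 + x.
Edge–face incidences: 2E = 6·8 + 3·x = 48 + 3x.
Every vertex has degree 3, so 3V = 2E.
Euler: V − E + F = 2 ⇒ (2E)/3 − E + (8 + x) = 2.
Multiply by 6: 2·(2E) − 3·(2E) + 6·(8 + x) = 12, i.e. 48 + 6x − (48 + 3x) = 12.
Collecting terms: 3x = 12, so x = 4.
Then 2E = 48 + 3·4 = 60, so E = 30, V = 2E/3 = 20, F = 8 + 4 = 12.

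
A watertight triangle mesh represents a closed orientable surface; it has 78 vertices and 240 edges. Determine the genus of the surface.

Every face is a triangle and each edge borders two faces, so 3F = 2·240, giving F = 160.
χ = V − E + F = 78 − 240 + 160 = -2.
For a closed orientable surface χ = 2 − 2g, so g = (2 − (-2))/2 = 2.

2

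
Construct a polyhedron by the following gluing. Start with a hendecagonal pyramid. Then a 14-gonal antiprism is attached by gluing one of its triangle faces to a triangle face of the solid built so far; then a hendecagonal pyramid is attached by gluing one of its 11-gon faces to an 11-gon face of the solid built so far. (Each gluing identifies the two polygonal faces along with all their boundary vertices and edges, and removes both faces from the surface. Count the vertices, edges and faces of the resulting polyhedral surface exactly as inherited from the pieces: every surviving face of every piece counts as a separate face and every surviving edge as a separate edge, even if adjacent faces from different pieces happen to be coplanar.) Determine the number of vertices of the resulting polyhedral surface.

A hendecagonal pyramid: V=12, E=22, F=12.
Attach a 14-gonal antiprism (V=28, E=56, F=30) along a 3-gon: merge 3 vertices and 3 edges, delete both glued faces → V=37, E=75, F=40.
Attach a hendecagonal pyramid (V=12, E=22, F=12) along an 11-gon: merge 11 vertices and 11 edges, delete both glued faces → V=38, E=86, F=50.
Check: V − E + F = 38 − 86 + 50 = 2.

38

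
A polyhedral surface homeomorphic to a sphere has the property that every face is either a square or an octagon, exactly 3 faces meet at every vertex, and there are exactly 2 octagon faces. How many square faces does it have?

Let x be the number of squares; then F = 2 + x.
Edge–face incidences: 2E = 8·2 + 4·x = 16 + 4x.
Every vertex has degree 3, so 3V = 2E.
Euler: V − E + F = 2 ⇒ (2E)/3 − E + (2 + x) = 2.
Multiply by 6: 2·(2E) − 3·(2E) + 6·(2 + x) = 12, i.e. 12 + 6x − (16 + 4x) = 12.
Collecting terms: 2x − 4 = 12, so 2x = 16, so x = 8.
Then 2E = 16 + 4·8 = 48, so E = 24, V = 2E/3 = 16, F = 2 + 8 = 10.

8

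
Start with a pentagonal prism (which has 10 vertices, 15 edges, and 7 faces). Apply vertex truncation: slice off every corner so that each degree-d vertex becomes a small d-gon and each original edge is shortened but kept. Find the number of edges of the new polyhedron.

Truncation replaces each original edge-end by a new vertex, so V′ = 2E = 30.
Each original edge survives, and each old vertex of degree d contributes d new edges; summing degrees gives Σd = 2E, so E′ = E + 2E = 3E = 45.
Each original face survives and each original vertex becomes one new face: F′ = F + V = 17.

45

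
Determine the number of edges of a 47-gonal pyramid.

94

A pyramid on an n-gon base has one n-gon and n triangles: V = 47 + 1 = 48, E = 2·47 = 94, F = 47 + 1 = 48.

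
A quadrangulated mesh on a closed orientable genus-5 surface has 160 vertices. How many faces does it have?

168

χ = 2 − 2·5 = -8, and every face is a square so 4F = 2E.
V − E + F = -8 with E = 4F/2 gives 160 − (4/2 − 1)·F = -8, so F = 168 and E = 336.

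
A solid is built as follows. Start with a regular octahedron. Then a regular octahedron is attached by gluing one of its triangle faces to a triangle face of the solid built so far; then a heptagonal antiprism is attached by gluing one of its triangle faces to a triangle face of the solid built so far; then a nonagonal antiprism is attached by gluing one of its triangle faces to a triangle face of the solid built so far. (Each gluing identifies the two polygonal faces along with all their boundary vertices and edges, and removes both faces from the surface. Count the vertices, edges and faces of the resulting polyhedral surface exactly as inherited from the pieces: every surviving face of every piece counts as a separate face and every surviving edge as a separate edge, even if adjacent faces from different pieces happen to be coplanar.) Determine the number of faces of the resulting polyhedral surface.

A regular octahedron: V=6, E=12, F=8.
Attach a regular octahedron (V=6, E=12, F=8) along a 3-gon: merge 3 vertices and 3 edges, delete both glued faces → V=9, E=21, F=14.
Attach a heptagonal antiprism (V=14, E=28, F=16) along a 3-gon: merge 3 vertices and 3 edges, delete both glued faces → V=20, E=46, F=28.
Attach a nonagonal antiprism (V=18, E=36, F=20) along a 3-gon: merge 3 vertices and 3 edges, delete both glued faces → V=35, E=79, F=46.
Check: V − E + F = 35 − 79 + 46 = 2.

46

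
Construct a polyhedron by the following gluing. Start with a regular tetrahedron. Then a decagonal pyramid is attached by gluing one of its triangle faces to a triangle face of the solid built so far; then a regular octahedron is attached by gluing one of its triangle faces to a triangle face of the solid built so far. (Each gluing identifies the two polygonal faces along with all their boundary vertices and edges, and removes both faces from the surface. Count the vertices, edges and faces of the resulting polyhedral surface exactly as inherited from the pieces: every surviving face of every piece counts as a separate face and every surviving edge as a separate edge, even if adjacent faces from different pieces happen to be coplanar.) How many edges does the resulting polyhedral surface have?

A regular tetrahedron: V=4, E=6, F=4.
Attach a decagonal pyramid (V=11, E=20, F=11) along a 3-gon: merge 3 vertices and 3 edges, delete both glued faces → V=12, E=23, F=13.
Attach a regular octahedron (V=6, E=12, F=8) along a 3-gon: merge 3 vertices and 3 edges, delete both glued faces → V=15, E=32, F=19.
Check: V − E + F = 15 − 32 + 19 = 2.

32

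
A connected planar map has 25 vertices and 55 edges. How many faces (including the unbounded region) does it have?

32

Euler's formula for a connected plane graph: V − E + F = 2, so F = 2 − 25 + 55 = 32.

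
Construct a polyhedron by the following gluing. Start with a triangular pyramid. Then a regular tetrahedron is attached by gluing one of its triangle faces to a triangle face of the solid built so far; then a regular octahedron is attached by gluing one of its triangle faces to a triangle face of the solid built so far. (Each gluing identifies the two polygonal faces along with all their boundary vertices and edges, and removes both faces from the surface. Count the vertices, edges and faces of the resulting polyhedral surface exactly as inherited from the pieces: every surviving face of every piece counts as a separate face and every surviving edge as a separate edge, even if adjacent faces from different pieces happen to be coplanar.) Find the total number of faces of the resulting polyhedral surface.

12

A triangular pyramid: V=4, E=6, F=4.
Attach a regular tetrahedron (V=4, E=6, F=4) along a 3-gon: merge 3 vertices and 3 edges, delete both glued faces → V=5, E=9, F=6.
Attach a regular octahedron (V=6, E=12, F=8) along a 3-gon: merge 3 vertices and 3 edges, delete both glued faces → V=8, E=18, F=12.
Check: V − E + F = 8 − 18 + 12 = 2.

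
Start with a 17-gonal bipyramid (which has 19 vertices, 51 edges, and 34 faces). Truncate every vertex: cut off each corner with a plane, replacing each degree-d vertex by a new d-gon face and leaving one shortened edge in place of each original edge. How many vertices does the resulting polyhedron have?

102

Truncation replaces each original edge-end by a new vertex, so V′ = 2E = 102.
Each original edge survives, and each old vertex of degree d contributes d new edges; summing degrees gives Σd = 2E, so E′ = E + 2E = 3E = 153.
Each original face survives and each original vertex becomes one new face: F′ = F + V = 53.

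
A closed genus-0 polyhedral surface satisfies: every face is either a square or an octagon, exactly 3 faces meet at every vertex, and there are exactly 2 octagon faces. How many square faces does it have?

8

Let x be the number of squares; then F = 2 + x.
Edge–face incidences: 2E = 8·2 + 4·x = 16 + 4x.
Every vertex has degree 3, so 3V = 2E.
Euler: V − E + F = 2 ⇒ (2E)/3 − E + (2 + x) = 2.
Multiply by 6: 2·(2E) − 3·(2E) + 6·(2 + x) = 12, i.e. 12 + 6x − (16 + 4x) = 12.
Collecting terms: 2x − 4 = 12, so 2x = 16, so x = 8.
Then 2E = 16 + 4·8 = 48, so E = 24, V = 2E/3 = 16, F = 2 + 8 = 10.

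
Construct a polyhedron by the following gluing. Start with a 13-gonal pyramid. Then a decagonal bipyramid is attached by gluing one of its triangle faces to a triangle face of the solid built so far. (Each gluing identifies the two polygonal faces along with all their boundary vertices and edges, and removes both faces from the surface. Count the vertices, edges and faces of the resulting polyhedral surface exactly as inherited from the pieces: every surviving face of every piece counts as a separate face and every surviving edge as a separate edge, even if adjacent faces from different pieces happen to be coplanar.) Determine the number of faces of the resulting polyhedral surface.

32

A 13-gonal pyramid: V=14, E=26, F=14.
Attach a decagonal bipyramid (V=12, E=30, F=20) along a 3-gon: merge 3 vertices and 3 edges, delete both glued faces → V=23, E=53, F=32.
Check: V − E + F = 23 − 53 + 32 = 2.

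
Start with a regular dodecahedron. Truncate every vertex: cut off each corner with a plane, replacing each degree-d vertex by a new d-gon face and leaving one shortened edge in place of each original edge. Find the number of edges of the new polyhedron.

The base solid has V = 20, E = 30, F = 12.
Truncation replaces each original edge-end by a new vertex, so V′ = 2E = 60.
Each original edge survives, and each old vertex of degree d contributes d new edges; summing degrees gives Σd = 2E, so E′ = E + 2E = 3E = 90.
Each original face survives and each original vertex becomes one new face: F′ = F + V = 32.

90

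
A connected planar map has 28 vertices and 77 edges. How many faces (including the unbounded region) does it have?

Euler's formula for a connected plane graph: V − E + F = 2, so F = 2 − 28 + 77 = 51.

51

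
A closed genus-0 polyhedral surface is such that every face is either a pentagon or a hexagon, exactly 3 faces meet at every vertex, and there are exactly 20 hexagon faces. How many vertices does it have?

Let x be the number of pentagons; then F = 20 + x.
Edge–face incidences: 2E = 6·20 + 5·x = 120 + 5x.
Every vertex has degree 3, so 3V = 2E.
Euler: V − E + F = 2 ⇒ (2E)/3 − E + (20 + x) = 2.
Multiply by 6: 2·(2E) − 3·(2E) + 6·(20 + x) = 12, i.e. 120 + 6x − (120 + 5x) = 12.
Collecting terms: x = 12.
Then 2E = 120 + 5·12 = 180, so E = 90, V = 2E/3 = 60, F = 20 + 12 = 32.

60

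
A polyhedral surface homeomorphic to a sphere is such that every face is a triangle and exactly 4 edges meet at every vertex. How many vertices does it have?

Each face has 3 edges and each edge borders two faces, so 2E = 3F.
Each vertex has degree 4, so 4V = 2E and hence V = 3F/4.
Euler: V − E + F = 2 ⇒ (3F/4) − (3F/2) + F = 2.
Multiply by 8: (6 − 12 + 8)F = 16, i.e. 2F = 16.
So F = 8, E = 3·8/2 = 12, V = 3·8/4 = 6.

6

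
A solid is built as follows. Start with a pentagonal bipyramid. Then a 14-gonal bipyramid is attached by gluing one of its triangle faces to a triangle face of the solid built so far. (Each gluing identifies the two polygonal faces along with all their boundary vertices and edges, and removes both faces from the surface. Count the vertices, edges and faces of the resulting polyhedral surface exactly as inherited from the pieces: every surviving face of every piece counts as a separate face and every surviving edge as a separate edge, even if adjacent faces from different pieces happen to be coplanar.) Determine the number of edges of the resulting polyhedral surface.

A pentagonal bipyramid: V=7, E=15, F=10.
Attach a 14-gonal bipyramid (V=16, E=42, F=28) along a 3-gon: merge 3 vertices and 3 edges, delete both glued faces → V=20, E=54, F=36.
Check: V − E + F = 20 − 54 + 36 = 2.

54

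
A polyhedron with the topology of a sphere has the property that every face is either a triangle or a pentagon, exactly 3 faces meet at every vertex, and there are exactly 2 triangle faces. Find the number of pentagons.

Let x be the number of pentagons; then F = 2 + x.
Edge–face incidences: 2E = 3·2 + 5·x = 6 + 5x.
Every vertex has degree 3, so 3V = 2E.
Euler: V − E + F = 2 ⇒ (2E)/3 − E + (2 + x) = 2.
Multiply by 6: 2·(2E) − 3·(2E) + 6·(2 + x) = 12, i.e. 12 + 6x − (6 + 5x) = 12.
Collecting terms: x + 6 = 12, so x = 6.
Then 2E = 6 + 5·6 = 36, so E = 18, V = 2E/3 = 12, F = 2 + 6 = 8.

6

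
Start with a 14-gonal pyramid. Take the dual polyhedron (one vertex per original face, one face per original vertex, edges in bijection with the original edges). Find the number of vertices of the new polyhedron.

The base solid has V = 15, E = 28, F = 15.
The dual swaps V and F and preserves E: V′ = F = 15, E′ = E = 28, F′ = V = 15.

15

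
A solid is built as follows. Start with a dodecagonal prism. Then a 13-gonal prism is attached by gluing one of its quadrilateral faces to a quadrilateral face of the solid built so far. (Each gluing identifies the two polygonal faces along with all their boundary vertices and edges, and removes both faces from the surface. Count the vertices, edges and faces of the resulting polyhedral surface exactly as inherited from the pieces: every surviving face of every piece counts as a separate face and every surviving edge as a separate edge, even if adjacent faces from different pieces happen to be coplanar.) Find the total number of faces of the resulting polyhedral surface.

A dodecagonal prism: V=24, E=36, F=14.
Attach a 13-gonal prism (V=26, E=39, F=15) along a 4-gon: merge 4 vertices and 4 edges, delete both glued faces → V=46, E=71, F=27.
Check: V − E + F = 46 − 71 + 27 = 2.

27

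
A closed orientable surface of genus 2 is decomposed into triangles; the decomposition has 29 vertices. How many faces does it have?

χ = 2 − 2·2 = -2, and every face is a triangle so 3F = 2E.
V − E + F = -2 with E = 3F/2 gives 29 − (3/2 − 1)·F = -2, so F = 62 and E = 93.

62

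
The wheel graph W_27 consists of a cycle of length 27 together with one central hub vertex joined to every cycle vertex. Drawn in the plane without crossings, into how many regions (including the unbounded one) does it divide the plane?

W_27 has V = 27 + 1 = 28 vertices and E = 2·27 = 54 edges.
By Euler's formula F = 2 − V + E = 2 − 28 + 54 = 28.

28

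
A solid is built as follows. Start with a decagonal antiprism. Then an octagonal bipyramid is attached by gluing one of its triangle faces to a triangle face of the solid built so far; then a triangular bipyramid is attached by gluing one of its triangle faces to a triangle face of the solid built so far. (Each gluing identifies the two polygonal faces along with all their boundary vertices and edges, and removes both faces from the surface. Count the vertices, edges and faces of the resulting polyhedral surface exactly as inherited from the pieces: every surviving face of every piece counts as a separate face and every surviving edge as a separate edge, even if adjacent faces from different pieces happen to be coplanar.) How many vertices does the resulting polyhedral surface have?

29

A decagonal antiprism: V=20, E=40, F=22.
Attach an octagonal bipyramid (V=10, E=24, F=16) along a 3-gon: merge 3 vertices and 3 edges, delete both glued faces → V=27, E=61, F=36.
Attach a triangular bipyramid (V=5, E=9, F=6) along a 3-gon: merge 3 vertices and 3 edges, delete both glued faces → V=29, E=67, F=40.
Check: V − E + F = 29 − 67 + 40 = 2.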